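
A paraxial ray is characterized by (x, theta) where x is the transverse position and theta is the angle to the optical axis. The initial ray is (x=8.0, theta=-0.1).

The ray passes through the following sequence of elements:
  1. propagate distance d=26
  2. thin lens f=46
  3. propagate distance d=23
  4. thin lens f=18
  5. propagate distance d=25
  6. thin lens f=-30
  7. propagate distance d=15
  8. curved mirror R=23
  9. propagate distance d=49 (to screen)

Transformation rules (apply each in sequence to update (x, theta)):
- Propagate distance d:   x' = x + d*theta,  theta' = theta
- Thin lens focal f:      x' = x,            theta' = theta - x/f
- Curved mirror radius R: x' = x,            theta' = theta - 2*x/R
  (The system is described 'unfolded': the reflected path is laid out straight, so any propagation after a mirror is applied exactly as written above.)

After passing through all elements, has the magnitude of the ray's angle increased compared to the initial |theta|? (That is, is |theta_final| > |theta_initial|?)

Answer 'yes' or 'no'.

Answer: yes

Derivation:
Initial: x=8.0000 theta=-0.1000
After 1 (propagate distance d=26): x=5.4000 theta=-0.1000
After 2 (thin lens f=46): x=5.4000 theta=-5/23 (≈-0.2174)
After 3 (propagate distance d=23): x=0.4000 theta=-5/23 (≈-0.2174)
After 4 (thin lens f=18): x=0.4000 theta=-248/1035 (≈-0.2396)
After 5 (propagate distance d=25): x=-5786/1035 (≈-5.5903) theta=-248/1035 (≈-0.2396)
After 6 (thin lens f=-30): x=-5786/1035 (≈-5.5903) theta=-6613/15525 (≈-0.4260)
After 7 (propagate distance d=15): x=-4133/345 (≈-11.9797) theta=-6613/15525 (≈-0.4260)
After 8 (curved mirror R=23): x=-4133/345 (≈-11.9797) theta=219871/357075 (≈0.6158)
After 9 (propagate distance d=49 (to screen)): x=6496024/357075 (≈18.1923) theta=219871/357075 (≈0.6158)
|theta_initial|=0.1000 |theta_final|=219871/357075 (≈0.6158) -> increased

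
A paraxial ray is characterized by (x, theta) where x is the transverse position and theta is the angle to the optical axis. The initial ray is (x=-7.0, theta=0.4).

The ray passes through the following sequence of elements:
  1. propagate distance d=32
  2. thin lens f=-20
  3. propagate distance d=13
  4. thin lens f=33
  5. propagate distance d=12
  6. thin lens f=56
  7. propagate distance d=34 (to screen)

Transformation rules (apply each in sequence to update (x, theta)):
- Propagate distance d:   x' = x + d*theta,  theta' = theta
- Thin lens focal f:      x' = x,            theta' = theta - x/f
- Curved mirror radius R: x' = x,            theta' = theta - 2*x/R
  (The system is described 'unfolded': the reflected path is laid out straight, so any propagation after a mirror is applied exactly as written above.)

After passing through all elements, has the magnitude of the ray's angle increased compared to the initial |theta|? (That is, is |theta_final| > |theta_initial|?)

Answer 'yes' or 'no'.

Answer: no

Derivation:
Initial: x=-7.0000 theta=0.4000
After 1 (propagate distance d=32): x=5.8000 theta=0.4000
After 2 (thin lens f=-20): x=5.8000 theta=0.6900
After 3 (propagate distance d=13): x=14.7700 theta=0.6900
After 4 (thin lens f=33): x=14.7700 theta=8/33 (≈0.2424)
After 5 (propagate distance d=12): x=19447/1100 (≈17.6791) theta=8/33 (≈0.2424)
After 6 (thin lens f=56): x=19447/1100 (≈17.6791) theta=-1231/16800 (≈-0.0733)
After 7 (propagate distance d=34 (to screen)): x=1403351/92400 (≈15.1878) theta=-1231/16800 (≈-0.0733)
|theta_initial|=0.4000 |theta_final|=1231/16800 (≈0.0733) -> not increased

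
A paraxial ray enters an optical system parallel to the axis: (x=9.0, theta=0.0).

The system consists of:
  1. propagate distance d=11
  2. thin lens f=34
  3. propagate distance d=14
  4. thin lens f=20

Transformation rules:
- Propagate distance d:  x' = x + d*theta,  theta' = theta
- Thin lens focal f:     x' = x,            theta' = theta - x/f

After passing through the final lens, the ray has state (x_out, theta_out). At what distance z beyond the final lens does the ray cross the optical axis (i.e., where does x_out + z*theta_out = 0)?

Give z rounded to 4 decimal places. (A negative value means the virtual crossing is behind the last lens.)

Answer: 10.0000

Derivation:
Initial: x=9.0000 theta=0.0000
After 1 (propagate distance d=11): x=9.0000 theta=0.0000
After 2 (thin lens f=34): x=9.0000 theta=-9/34 (≈-0.2647)
After 3 (propagate distance d=14): x=90/17 (≈5.2941) theta=-9/34 (≈-0.2647)
After 4 (thin lens f=20): x=90/17 (≈5.2941) theta=-9/17 (≈-0.5294)
z_focus = -x_out/theta_out = -(90/17)/(-9/17) = 10.0000
Rounded to 4 decimal places: z = 10.0000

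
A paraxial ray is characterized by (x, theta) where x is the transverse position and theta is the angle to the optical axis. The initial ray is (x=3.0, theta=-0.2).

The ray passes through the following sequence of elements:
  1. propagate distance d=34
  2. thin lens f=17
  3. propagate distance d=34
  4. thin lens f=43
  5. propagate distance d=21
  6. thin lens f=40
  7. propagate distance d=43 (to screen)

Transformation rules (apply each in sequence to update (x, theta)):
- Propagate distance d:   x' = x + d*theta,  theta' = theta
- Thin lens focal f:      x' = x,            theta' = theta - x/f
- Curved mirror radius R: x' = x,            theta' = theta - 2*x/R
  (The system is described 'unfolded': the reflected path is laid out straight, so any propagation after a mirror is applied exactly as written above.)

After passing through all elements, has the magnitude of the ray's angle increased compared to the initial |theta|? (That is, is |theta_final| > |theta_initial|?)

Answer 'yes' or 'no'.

Initial: x=3.0000 theta=-0.2000
After 1 (propagate distance d=34): x=-3.8000 theta=-0.2000
After 2 (thin lens f=17): x=-3.8000 theta=2/85 (≈0.0235)
After 3 (propagate distance d=34): x=-3.0000 theta=2/85 (≈0.0235)
After 4 (thin lens f=43): x=-3.0000 theta=341/3655 (≈0.0933)
After 5 (propagate distance d=21): x=-3804/3655 (≈-1.0408) theta=341/3655 (≈0.0933)
After 6 (thin lens f=40): x=-3804/3655 (≈-1.0408) theta=4361/36550 (≈0.1193)
After 7 (propagate distance d=43 (to screen)): x=149483/36550 (≈4.0898) theta=4361/36550 (≈0.1193)
|theta_initial|=0.2000 |theta_final|=4361/36550 (≈0.1193) -> not increased

Answer: no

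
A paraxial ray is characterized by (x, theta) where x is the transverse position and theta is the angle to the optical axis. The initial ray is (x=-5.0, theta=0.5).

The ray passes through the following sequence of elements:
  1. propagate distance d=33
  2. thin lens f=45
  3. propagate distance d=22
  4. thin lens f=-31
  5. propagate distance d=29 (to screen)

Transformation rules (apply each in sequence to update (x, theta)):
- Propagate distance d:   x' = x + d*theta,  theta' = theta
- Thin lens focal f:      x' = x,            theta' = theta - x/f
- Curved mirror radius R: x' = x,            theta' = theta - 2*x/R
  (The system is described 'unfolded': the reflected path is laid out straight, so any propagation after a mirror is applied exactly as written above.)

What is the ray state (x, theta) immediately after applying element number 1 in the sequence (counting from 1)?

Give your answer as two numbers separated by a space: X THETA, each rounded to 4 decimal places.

Answer: 11.5000 0.5000

Derivation:
Initial: x=-5.0000 theta=0.5000
After 1 (propagate distance d=33): x=11.5000 theta=0.5000
Rounded to 4 decimal places: x = 11.5000, theta = 0.5000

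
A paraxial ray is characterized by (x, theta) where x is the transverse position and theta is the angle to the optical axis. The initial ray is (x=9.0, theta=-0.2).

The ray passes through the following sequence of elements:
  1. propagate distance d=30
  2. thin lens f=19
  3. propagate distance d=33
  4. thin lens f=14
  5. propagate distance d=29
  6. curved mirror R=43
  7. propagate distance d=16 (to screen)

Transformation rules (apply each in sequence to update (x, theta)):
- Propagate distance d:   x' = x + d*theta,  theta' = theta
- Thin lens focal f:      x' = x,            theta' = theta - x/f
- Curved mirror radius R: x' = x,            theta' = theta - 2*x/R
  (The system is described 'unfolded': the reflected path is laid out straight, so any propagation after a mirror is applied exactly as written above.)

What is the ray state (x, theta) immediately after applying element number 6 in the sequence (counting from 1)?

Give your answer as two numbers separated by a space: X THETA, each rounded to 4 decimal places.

Answer: -0.9391 0.3151

Derivation:
Initial: x=9.0000 theta=-0.2000
After 1 (propagate distance d=30): x=3.0000 theta=-0.2000
After 2 (thin lens f=19): x=3.0000 theta=-34/95 (≈-0.3579)
After 3 (propagate distance d=33): x=-837/95 (≈-8.8105) theta=-34/95 (≈-0.3579)
After 4 (thin lens f=14): x=-837/95 (≈-8.8105) theta=19/70 (≈0.2714)
After 5 (propagate distance d=29): x=-1249/1330 (≈-0.9391) theta=19/70 (≈0.2714)
After 6 (curved mirror R=43): x=-1249/1330 (≈-0.9391) theta=18021/57190 (≈0.3151)
Rounded to 4 decimal places: x = -0.9391, theta = 0.3151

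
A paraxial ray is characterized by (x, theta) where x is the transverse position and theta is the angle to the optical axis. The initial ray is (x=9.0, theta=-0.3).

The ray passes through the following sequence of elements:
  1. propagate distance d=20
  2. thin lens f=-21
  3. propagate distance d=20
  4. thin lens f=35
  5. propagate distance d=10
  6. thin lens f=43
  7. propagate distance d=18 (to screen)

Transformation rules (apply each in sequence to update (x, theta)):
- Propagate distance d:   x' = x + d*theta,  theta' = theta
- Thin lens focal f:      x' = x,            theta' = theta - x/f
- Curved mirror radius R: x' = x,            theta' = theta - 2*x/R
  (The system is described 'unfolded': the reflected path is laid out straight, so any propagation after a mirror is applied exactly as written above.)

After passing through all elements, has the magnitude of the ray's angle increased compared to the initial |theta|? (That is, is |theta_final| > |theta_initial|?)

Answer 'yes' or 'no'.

Initial: x=9.0000 theta=-0.3000
After 1 (propagate distance d=20): x=3.0000 theta=-0.3000
After 2 (thin lens f=-21): x=3.0000 theta=-11/70 (≈-0.1571)
After 3 (propagate distance d=20): x=-1/7 (≈-0.1429) theta=-11/70 (≈-0.1571)
After 4 (thin lens f=35): x=-1/7 (≈-0.1429) theta=-15/98 (≈-0.1531)
After 5 (propagate distance d=10): x=-82/49 (≈-1.6735) theta=-15/98 (≈-0.1531)
After 6 (thin lens f=43): x=-82/49 (≈-1.6735) theta=-481/4214 (≈-0.1141)
After 7 (propagate distance d=18 (to screen)): x=-7855/2107 (≈-3.7280) theta=-481/4214 (≈-0.1141)
|theta_initial|=0.3000 |theta_final|=481/4214 (≈0.1141) -> not increased

Answer: no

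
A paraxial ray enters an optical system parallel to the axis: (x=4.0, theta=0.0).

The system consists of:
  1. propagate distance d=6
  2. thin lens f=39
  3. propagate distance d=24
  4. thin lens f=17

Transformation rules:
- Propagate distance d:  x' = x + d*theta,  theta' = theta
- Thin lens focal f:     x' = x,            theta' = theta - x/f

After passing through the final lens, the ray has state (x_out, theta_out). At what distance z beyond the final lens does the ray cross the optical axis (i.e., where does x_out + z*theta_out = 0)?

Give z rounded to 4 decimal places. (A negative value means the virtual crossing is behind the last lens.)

Initial: x=4.0000 theta=0.0000
After 1 (propagate distance d=6): x=4.0000 theta=0.0000
After 2 (thin lens f=39): x=4.0000 theta=-4/39 (≈-0.1026)
After 3 (propagate distance d=24): x=20/13 (≈1.5385) theta=-4/39 (≈-0.1026)
After 4 (thin lens f=17): x=20/13 (≈1.5385) theta=-128/663 (≈-0.1931)
z_focus = -x_out/theta_out = -(20/13)/(-128/663) = 255/32 ≈ 7.9688
Rounded to 4 decimal places: z = 7.9688

Answer: 7.9688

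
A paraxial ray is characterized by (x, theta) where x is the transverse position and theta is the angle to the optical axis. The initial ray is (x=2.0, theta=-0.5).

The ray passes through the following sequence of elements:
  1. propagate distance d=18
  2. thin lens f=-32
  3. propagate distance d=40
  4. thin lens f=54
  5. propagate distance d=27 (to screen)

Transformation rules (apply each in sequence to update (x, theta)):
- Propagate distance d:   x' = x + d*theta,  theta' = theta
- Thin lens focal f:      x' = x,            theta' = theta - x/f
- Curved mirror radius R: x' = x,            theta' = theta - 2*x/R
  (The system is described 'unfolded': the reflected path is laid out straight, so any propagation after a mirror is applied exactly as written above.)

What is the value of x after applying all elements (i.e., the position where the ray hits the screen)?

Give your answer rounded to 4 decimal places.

Initial: x=2.0000 theta=-0.5000
After 1 (propagate distance d=18): x=-7.0000 theta=-0.5000
After 2 (thin lens f=-32): x=-7.0000 theta=-23/32 (≈-0.7188)
After 3 (propagate distance d=40): x=-35.7500 theta=-23/32 (≈-0.7188)
After 4 (thin lens f=54): x=-35.7500 theta=-49/864 (≈-0.0567)
After 5 (propagate distance d=27 (to screen)): x=-1193/32 (≈-37.2813) theta=-49/864 (≈-0.0567)
Rounded to 4 decimal places: x = -37.2813

Answer: -37.2813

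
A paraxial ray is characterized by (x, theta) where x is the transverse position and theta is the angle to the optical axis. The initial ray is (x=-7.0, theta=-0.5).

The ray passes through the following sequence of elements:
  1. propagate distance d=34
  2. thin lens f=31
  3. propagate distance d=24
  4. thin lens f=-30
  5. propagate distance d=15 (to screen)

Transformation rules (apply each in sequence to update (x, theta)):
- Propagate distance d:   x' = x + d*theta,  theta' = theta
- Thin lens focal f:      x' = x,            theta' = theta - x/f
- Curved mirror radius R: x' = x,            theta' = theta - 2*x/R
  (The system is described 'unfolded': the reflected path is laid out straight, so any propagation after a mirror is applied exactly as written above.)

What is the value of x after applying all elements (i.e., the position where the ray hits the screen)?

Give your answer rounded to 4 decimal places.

Initial: x=-7.0000 theta=-0.5000
After 1 (propagate distance d=34): x=-24.0000 theta=-0.5000
After 2 (thin lens f=31): x=-24.0000 theta=17/62 (≈0.2742)
After 3 (propagate distance d=24): x=-540/31 (≈-17.4194) theta=17/62 (≈0.2742)
After 4 (thin lens f=-30): x=-540/31 (≈-17.4194) theta=-19/62 (≈-0.3065)
After 5 (propagate distance d=15 (to screen)): x=-1365/62 (≈-22.0161) theta=-19/62 (≈-0.3065)
Rounded to 4 decimal places: x = -22.0161

Answer: -22.0161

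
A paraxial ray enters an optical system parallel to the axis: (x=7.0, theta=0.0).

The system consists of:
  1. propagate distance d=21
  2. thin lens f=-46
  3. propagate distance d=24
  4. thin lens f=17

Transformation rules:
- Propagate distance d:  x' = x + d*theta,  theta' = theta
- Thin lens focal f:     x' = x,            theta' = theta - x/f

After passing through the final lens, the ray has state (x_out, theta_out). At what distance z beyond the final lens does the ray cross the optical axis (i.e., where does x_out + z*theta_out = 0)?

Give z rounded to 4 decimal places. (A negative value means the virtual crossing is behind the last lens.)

Answer: 22.4528

Derivation:
Initial: x=7.0000 theta=0.0000
After 1 (propagate distance d=21): x=7.0000 theta=0.0000
After 2 (thin lens f=-46): x=7.0000 theta=7/46 (≈0.1522)
After 3 (propagate distance d=24): x=245/23 (≈10.6522) theta=7/46 (≈0.1522)
After 4 (thin lens f=17): x=245/23 (≈10.6522) theta=-371/782 (≈-0.4744)
z_focus = -x_out/theta_out = -(245/23)/(-371/782) = 1190/53 ≈ 22.4528
Rounded to 4 decimal places: z = 22.4528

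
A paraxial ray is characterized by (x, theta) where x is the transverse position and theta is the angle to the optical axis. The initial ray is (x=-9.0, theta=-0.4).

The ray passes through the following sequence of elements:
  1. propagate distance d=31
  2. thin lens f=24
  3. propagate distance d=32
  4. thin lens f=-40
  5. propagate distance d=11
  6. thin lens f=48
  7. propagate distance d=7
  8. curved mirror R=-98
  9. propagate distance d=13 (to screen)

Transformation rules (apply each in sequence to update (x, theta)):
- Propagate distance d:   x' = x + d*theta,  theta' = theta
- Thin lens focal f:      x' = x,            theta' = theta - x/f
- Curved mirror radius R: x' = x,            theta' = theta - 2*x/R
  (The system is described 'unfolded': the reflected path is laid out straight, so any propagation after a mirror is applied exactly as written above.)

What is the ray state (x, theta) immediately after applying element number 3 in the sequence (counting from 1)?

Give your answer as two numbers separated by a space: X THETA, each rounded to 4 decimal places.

Answer: -5.6667 0.4917

Derivation:
Initial: x=-9.0000 theta=-0.4000
After 1 (propagate distance d=31): x=-21.4000 theta=-0.4000
After 2 (thin lens f=24): x=-21.4000 theta=59/120 (≈0.4917)
After 3 (propagate distance d=32): x=-17/3 (≈-5.6667) theta=59/120 (≈0.4917)
Rounded to 4 decimal places: x = -5.6667, theta = 0.4917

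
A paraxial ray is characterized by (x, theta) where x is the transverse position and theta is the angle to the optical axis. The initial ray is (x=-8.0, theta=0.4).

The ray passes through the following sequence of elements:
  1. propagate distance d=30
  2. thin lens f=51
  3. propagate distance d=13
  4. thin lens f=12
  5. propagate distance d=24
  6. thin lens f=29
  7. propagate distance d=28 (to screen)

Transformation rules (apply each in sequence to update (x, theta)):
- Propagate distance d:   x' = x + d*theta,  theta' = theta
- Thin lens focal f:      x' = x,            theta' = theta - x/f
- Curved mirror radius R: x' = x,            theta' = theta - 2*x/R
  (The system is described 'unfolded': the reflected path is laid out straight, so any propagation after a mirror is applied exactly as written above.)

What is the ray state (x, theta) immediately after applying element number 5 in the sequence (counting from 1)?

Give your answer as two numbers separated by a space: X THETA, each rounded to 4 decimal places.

Answer: -0.4627 -0.3601

Derivation:
Initial: x=-8.0000 theta=0.4000
After 1 (propagate distance d=30): x=4.0000 theta=0.4000
After 2 (thin lens f=51): x=4.0000 theta=82/255 (≈0.3216)
After 3 (propagate distance d=13): x=2086/255 (≈8.1804) theta=82/255 (≈0.3216)
After 4 (thin lens f=12): x=2086/255 (≈8.1804) theta=-551/1530 (≈-0.3601)
After 5 (propagate distance d=24): x=-118/255 (≈-0.4627) theta=-551/1530 (≈-0.3601)
Rounded to 4 decimal places: x = -0.4627, theta = -0.3601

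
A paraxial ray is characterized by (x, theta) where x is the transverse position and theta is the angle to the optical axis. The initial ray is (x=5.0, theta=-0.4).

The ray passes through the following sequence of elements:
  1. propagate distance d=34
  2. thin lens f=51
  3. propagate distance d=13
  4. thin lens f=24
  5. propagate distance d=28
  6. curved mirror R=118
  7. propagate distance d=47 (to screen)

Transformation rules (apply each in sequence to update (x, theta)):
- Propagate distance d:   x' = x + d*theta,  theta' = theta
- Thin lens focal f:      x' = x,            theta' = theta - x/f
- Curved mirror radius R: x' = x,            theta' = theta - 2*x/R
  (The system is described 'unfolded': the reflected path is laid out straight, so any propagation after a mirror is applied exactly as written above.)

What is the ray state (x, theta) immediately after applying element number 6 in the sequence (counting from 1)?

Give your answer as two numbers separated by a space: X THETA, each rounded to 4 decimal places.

Answer: -4.5438 0.3293

Derivation:
Initial: x=5.0000 theta=-0.4000
After 1 (propagate distance d=34): x=-8.6000 theta=-0.4000
After 2 (thin lens f=51): x=-8.6000 theta=-59/255 (≈-0.2314)
After 3 (propagate distance d=13): x=-592/51 (≈-11.6078) theta=-59/255 (≈-0.2314)
After 4 (thin lens f=24): x=-592/51 (≈-11.6078) theta=193/765 (≈0.2523)
After 5 (propagate distance d=28): x=-3476/765 (≈-4.5438) theta=193/765 (≈0.2523)
After 6 (curved mirror R=118): x=-3476/765 (≈-4.5438) theta=14863/45135 (≈0.3293)
Rounded to 4 decimal places: x = -4.5438, theta = 0.3293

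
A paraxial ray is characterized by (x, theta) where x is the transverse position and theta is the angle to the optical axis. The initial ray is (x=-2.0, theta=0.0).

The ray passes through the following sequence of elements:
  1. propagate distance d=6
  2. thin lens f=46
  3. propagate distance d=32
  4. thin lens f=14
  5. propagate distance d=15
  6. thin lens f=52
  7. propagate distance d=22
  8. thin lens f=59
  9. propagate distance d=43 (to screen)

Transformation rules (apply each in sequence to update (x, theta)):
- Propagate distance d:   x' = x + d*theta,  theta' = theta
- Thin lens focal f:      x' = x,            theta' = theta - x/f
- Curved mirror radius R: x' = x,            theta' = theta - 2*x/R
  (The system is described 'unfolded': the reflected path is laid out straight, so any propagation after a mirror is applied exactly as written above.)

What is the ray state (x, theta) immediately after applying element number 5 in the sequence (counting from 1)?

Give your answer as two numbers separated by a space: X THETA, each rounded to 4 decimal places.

Initial: x=-2.0000 theta=0.0000
After 1 (propagate distance d=6): x=-2.0000 theta=0.0000
After 2 (thin lens f=46): x=-2.0000 theta=1/23 (≈0.0435)
After 3 (propagate distance d=32): x=-14/23 (≈-0.6087) theta=1/23 (≈0.0435)
After 4 (thin lens f=14): x=-14/23 (≈-0.6087) theta=2/23 (≈0.0870)
After 5 (propagate distance d=15): x=16/23 (≈0.6957) theta=2/23 (≈0.0870)
Rounded to 4 decimal places: x = 0.6957, theta = 0.0870

Answer: 0.6957 0.0870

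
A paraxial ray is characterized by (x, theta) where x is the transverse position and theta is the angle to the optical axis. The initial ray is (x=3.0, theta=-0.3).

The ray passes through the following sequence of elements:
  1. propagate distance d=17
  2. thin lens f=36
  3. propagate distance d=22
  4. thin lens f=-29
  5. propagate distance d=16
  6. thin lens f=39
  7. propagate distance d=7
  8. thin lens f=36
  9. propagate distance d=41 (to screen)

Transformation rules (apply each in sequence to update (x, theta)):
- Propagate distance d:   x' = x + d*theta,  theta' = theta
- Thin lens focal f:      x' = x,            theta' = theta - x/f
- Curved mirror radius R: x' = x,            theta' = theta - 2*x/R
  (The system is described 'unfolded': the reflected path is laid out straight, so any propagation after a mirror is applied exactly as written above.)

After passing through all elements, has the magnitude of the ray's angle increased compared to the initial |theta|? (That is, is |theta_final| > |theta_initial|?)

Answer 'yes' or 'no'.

Initial: x=3.0000 theta=-0.3000
After 1 (propagate distance d=17): x=-2.1000 theta=-0.3000
After 2 (thin lens f=36): x=-2.1000 theta=-29/120 (≈-0.2417)
After 3 (propagate distance d=22): x=-89/12 (≈-7.4167) theta=-29/120 (≈-0.2417)
After 4 (thin lens f=-29): x=-89/12 (≈-7.4167) theta=-577/1160 (≈-0.4974)
After 5 (propagate distance d=16): x=-26753/1740 (≈-15.3753) theta=-577/1160 (≈-0.4974)
After 6 (thin lens f=39): x=-26753/1740 (≈-15.3753) theta=-14003/135720 (≈-0.1032)
After 7 (propagate distance d=7): x=-436951/27144 (≈-16.0975) theta=-14003/135720 (≈-0.1032)
After 8 (thin lens f=36): x=-436951/27144 (≈-16.0975) theta=1680647/4885920 (≈0.3440)
After 9 (propagate distance d=41 (to screen)): x=-9744653/4885920 (≈-1.9944) theta=1680647/4885920 (≈0.3440)
|theta_initial|=0.3000 |theta_final|=1680647/4885920 (≈0.3440) -> increased

Answer: yes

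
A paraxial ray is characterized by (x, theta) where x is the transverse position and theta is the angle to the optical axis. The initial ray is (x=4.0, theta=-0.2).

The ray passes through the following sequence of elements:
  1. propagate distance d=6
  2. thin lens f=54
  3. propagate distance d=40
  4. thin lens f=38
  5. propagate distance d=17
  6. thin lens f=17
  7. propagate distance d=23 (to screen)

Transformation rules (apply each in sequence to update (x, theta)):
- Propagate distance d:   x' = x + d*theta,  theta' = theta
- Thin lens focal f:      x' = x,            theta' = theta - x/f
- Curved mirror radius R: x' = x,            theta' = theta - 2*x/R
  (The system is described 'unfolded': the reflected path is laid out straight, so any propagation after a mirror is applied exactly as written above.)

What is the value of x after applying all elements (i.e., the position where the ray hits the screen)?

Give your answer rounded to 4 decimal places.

Answer: 1.5400

Derivation:
Initial: x=4.0000 theta=-0.2000
After 1 (propagate distance d=6): x=2.8000 theta=-0.2000
After 2 (thin lens f=54): x=2.8000 theta=-34/135 (≈-0.2519)
After 3 (propagate distance d=40): x=-982/135 (≈-7.2741) theta=-34/135 (≈-0.2519)
After 4 (thin lens f=38): x=-982/135 (≈-7.2741) theta=-31/513 (≈-0.0604)
After 5 (propagate distance d=17): x=-21293/2565 (≈-8.3014) theta=-31/513 (≈-0.0604)
After 6 (thin lens f=17): x=-21293/2565 (≈-8.3014) theta=982/2295 (≈0.4279)
After 7 (propagate distance d=23 (to screen)): x=67153/43605 (≈1.5400) theta=982/2295 (≈0.4279)
Rounded to 4 decimal places: x = 1.5400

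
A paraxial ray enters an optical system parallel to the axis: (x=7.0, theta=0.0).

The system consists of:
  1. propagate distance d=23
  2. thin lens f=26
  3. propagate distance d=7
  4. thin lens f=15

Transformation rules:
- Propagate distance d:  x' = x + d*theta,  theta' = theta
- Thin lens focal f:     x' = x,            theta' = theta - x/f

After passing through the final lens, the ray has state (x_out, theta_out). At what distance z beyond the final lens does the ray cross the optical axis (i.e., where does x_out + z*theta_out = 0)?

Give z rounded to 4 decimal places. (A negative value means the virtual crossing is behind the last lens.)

Answer: 8.3824

Derivation:
Initial: x=7.0000 theta=0.0000
After 1 (propagate distance d=23): x=7.0000 theta=0.0000
After 2 (thin lens f=26): x=7.0000 theta=-7/26 (≈-0.2692)
After 3 (propagate distance d=7): x=133/26 (≈5.1154) theta=-7/26 (≈-0.2692)
After 4 (thin lens f=15): x=133/26 (≈5.1154) theta=-119/195 (≈-0.6103)
z_focus = -x_out/theta_out = -(133/26)/(-119/195) = 285/34 ≈ 8.3824
Rounded to 4 decimal places: z = 8.3824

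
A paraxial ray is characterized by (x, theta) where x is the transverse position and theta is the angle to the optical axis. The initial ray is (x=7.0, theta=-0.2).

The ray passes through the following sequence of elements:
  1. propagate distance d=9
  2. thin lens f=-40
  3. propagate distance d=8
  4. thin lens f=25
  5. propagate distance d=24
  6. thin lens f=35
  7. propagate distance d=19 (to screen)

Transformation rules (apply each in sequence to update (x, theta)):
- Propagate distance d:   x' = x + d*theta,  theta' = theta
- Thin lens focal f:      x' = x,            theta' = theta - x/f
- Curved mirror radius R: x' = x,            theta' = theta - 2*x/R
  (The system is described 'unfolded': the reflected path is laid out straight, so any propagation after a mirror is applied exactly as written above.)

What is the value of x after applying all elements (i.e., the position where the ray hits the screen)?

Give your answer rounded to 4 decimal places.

Initial: x=7.0000 theta=-0.2000
After 1 (propagate distance d=9): x=5.2000 theta=-0.2000
After 2 (thin lens f=-40): x=5.2000 theta=-0.0700
After 3 (propagate distance d=8): x=4.6400 theta=-0.0700
After 4 (thin lens f=25): x=4.6400 theta=-0.2556
After 5 (propagate distance d=24): x=-1.4944 theta=-0.2556
After 6 (thin lens f=35): x=-1.4944 theta=-18629/87500 (≈-0.2129)
After 7 (propagate distance d=19 (to screen)): x=-484711/87500 (≈-5.5396) theta=-18629/87500 (≈-0.2129)
Rounded to 4 decimal places: x = -5.5396

Answer: -5.5396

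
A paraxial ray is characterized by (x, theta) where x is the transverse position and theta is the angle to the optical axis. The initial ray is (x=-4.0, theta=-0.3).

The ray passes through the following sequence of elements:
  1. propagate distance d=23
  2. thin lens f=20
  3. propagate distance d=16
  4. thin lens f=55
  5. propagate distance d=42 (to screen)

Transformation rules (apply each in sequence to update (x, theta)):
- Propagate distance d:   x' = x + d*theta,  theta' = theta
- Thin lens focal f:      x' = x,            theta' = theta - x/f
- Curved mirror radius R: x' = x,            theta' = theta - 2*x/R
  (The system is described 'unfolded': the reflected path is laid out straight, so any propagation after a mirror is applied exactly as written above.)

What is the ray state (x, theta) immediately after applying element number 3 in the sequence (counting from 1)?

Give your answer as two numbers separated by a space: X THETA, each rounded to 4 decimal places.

Answer: -6.9800 0.2450

Derivation:
Initial: x=-4.0000 theta=-0.3000
After 1 (propagate distance d=23): x=-10.9000 theta=-0.3000
After 2 (thin lens f=20): x=-10.9000 theta=0.2450
After 3 (propagate distance d=16): x=-6.9800 theta=0.2450
Rounded to 4 decimal places: x = -6.9800, theta = 0.2450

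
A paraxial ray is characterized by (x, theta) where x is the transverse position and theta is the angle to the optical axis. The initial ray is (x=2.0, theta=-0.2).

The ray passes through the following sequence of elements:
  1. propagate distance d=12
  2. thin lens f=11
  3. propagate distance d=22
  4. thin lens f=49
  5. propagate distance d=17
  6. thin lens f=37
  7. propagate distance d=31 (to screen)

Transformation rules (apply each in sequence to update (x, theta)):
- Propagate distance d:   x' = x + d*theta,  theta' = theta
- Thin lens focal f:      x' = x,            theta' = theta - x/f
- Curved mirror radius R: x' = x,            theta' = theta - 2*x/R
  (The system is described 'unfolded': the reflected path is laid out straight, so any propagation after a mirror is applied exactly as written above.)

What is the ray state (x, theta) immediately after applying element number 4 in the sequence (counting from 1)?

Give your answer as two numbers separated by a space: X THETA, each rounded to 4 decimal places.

Answer: -4.0000 -0.0820

Derivation:
Initial: x=2.0000 theta=-0.2000
After 1 (propagate distance d=12): x=-0.4000 theta=-0.2000
After 2 (thin lens f=11): x=-0.4000 theta=-9/55 (≈-0.1636)
After 3 (propagate distance d=22): x=-4.0000 theta=-9/55 (≈-0.1636)
After 4 (thin lens f=49): x=-4.0000 theta=-221/2695 (≈-0.0820)
Rounded to 4 decimal places: x = -4.0000, theta = -0.0820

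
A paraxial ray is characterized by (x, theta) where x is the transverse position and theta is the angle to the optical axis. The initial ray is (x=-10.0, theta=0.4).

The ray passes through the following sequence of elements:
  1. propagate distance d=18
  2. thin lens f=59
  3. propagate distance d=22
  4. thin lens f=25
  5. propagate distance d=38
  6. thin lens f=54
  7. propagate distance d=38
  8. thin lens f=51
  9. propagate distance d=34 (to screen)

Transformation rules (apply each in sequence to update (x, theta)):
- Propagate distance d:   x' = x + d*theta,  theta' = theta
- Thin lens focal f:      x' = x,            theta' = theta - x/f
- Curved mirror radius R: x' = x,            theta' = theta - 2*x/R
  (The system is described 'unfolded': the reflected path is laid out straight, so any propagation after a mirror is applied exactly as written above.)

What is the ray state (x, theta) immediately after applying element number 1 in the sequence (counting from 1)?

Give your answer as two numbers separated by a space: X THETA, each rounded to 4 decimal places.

Answer: -2.8000 0.4000

Derivation:
Initial: x=-10.0000 theta=0.4000
After 1 (propagate distance d=18): x=-2.8000 theta=0.4000
Rounded to 4 decimal places: x = -2.8000, theta = 0.4000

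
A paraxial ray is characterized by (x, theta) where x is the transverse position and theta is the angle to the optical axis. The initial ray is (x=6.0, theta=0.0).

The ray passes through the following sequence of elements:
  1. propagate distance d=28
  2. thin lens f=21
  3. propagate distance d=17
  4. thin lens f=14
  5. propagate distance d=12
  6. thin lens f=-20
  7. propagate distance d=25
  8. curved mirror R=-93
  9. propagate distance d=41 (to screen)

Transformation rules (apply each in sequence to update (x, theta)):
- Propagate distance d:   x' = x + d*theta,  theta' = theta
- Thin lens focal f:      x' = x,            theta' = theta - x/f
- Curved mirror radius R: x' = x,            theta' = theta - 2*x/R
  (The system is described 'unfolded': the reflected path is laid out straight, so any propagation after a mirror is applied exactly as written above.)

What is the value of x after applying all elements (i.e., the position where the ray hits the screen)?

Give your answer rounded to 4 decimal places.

Initial: x=6.0000 theta=0.0000
After 1 (propagate distance d=28): x=6.0000 theta=0.0000
After 2 (thin lens f=21): x=6.0000 theta=-2/7 (≈-0.2857)
After 3 (propagate distance d=17): x=8/7 (≈1.1429) theta=-2/7 (≈-0.2857)
After 4 (thin lens f=14): x=8/7 (≈1.1429) theta=-18/49 (≈-0.3673)
After 5 (propagate distance d=12): x=-160/49 (≈-3.2653) theta=-18/49 (≈-0.3673)
After 6 (thin lens f=-20): x=-160/49 (≈-3.2653) theta=-26/49 (≈-0.5306)
After 7 (propagate distance d=25): x=-810/49 (≈-16.5306) theta=-26/49 (≈-0.5306)
After 8 (curved mirror R=-93): x=-810/49 (≈-16.5306) theta=-1346/1519 (≈-0.8861)
After 9 (propagate distance d=41 (to screen)): x=-80296/1519 (≈-52.8611) theta=-1346/1519 (≈-0.8861)
Rounded to 4 decimal places: x = -52.8611

Answer: -52.8611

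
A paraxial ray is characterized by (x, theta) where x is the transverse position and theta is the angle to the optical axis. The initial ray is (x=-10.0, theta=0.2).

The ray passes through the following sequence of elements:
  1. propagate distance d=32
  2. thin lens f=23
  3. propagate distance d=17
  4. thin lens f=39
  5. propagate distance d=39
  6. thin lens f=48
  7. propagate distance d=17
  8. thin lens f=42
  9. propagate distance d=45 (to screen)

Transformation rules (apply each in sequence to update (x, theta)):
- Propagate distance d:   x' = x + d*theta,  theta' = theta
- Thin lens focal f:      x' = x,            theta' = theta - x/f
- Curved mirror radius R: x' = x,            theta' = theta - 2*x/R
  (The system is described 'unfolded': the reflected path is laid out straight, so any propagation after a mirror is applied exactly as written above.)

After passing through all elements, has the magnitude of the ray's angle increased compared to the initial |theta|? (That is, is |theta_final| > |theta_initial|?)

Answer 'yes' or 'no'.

Answer: yes

Derivation:
Initial: x=-10.0000 theta=0.2000
After 1 (propagate distance d=32): x=-3.6000 theta=0.2000
After 2 (thin lens f=23): x=-3.6000 theta=41/115 (≈0.3565)
After 3 (propagate distance d=17): x=283/115 (≈2.4609) theta=41/115 (≈0.3565)
After 4 (thin lens f=39): x=283/115 (≈2.4609) theta=1316/4485 (≈0.2934)
After 5 (propagate distance d=39): x=1599/115 (≈13.9043) theta=1316/4485 (≈0.2934)
After 6 (thin lens f=48): x=1599/115 (≈13.9043) theta=269/71760 (≈0.0037)
After 7 (propagate distance d=17): x=1002349/71760 (≈13.9681) theta=269/71760 (≈0.0037)
After 8 (thin lens f=42): x=1002349/71760 (≈13.9681) theta=-991051/3013920 (≈-0.3288)
After 9 (propagate distance d=45 (to screen)): x=-832879/1004640 (≈-0.8290) theta=-991051/3013920 (≈-0.3288)
|theta_initial|=0.2000 |theta_final|=991051/3013920 (≈0.3288) -> increased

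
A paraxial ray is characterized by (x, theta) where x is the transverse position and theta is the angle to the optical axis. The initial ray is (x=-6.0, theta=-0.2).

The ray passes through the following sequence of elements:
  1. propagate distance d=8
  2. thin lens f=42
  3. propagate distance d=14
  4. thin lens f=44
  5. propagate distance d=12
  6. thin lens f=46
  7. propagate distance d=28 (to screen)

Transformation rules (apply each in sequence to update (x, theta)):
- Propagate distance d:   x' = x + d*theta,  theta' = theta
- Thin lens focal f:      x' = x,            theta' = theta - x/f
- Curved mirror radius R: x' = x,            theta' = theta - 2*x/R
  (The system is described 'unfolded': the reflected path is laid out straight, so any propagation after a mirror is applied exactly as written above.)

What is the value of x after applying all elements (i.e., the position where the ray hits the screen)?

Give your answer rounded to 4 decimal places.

Initial: x=-6.0000 theta=-0.2000
After 1 (propagate distance d=8): x=-7.6000 theta=-0.2000
After 2 (thin lens f=42): x=-7.6000 theta=-2/105 (≈-0.0190)
After 3 (propagate distance d=14): x=-118/15 (≈-7.8667) theta=-2/105 (≈-0.0190)
After 4 (thin lens f=44): x=-118/15 (≈-7.8667) theta=123/770 (≈0.1597)
After 5 (propagate distance d=12): x=-6872/1155 (≈-5.9498) theta=123/770 (≈0.1597)
After 6 (thin lens f=46): x=-6872/1155 (≈-5.9498) theta=15359/53130 (≈0.2891)
After 7 (propagate distance d=28 (to screen)): x=3798/1771 (≈2.1446) theta=15359/53130 (≈0.2891)
Rounded to 4 decimal places: x = 2.1446

Answer: 2.1446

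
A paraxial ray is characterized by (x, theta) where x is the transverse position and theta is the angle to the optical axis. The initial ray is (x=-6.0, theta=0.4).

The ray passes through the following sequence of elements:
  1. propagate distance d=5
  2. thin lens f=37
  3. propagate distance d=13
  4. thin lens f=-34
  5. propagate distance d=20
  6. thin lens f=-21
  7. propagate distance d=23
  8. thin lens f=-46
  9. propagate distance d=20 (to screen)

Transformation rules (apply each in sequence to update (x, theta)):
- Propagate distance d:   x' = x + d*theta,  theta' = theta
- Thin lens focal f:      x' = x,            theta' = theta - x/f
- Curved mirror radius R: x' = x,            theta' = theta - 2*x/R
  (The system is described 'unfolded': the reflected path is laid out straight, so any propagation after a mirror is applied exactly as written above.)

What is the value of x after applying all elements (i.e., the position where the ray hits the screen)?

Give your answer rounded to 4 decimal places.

Initial: x=-6.0000 theta=0.4000
After 1 (propagate distance d=5): x=-4.0000 theta=0.4000
After 2 (thin lens f=37): x=-4.0000 theta=94/185 (≈0.5081)
After 3 (propagate distance d=13): x=482/185 (≈2.6054) theta=94/185 (≈0.5081)
After 4 (thin lens f=-34): x=482/185 (≈2.6054) theta=1839/3145 (≈0.5847)
After 5 (propagate distance d=20): x=44974/3145 (≈14.3002) theta=1839/3145 (≈0.5847)
After 6 (thin lens f=-21): x=44974/3145 (≈14.3002) theta=83593/66045 (≈1.2657)
After 7 (propagate distance d=23): x=77489/1785 (≈43.4112) theta=83593/66045 (≈1.2657)
After 8 (thin lens f=-46): x=77489/1785 (≈43.4112) theta=2237457/1012690 (≈2.2094)
After 9 (propagate distance d=20 (to screen)): x=133066849/1519035 (≈87.5996) theta=2237457/1012690 (≈2.2094)
Rounded to 4 decimal places: x = 87.5996

Answer: 87.5996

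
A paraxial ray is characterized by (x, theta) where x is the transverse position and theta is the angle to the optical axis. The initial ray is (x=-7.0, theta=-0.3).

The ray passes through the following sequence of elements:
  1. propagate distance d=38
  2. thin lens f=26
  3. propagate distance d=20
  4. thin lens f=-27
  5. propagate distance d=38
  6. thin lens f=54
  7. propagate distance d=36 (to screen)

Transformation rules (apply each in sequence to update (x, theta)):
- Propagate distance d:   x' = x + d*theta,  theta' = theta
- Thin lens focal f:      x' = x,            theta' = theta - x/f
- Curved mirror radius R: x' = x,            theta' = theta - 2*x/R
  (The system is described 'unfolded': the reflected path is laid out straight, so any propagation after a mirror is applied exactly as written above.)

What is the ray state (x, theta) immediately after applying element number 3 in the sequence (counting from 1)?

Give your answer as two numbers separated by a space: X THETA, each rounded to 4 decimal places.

Answer: -10.2462 0.4077

Derivation:
Initial: x=-7.0000 theta=-0.3000
After 1 (propagate distance d=38): x=-18.4000 theta=-0.3000
After 2 (thin lens f=26): x=-18.4000 theta=53/130 (≈0.4077)
After 3 (propagate distance d=20): x=-666/65 (≈-10.2462) theta=53/130 (≈0.4077)
Rounded to 4 decimal places: x = -10.2462, theta = 0.4077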